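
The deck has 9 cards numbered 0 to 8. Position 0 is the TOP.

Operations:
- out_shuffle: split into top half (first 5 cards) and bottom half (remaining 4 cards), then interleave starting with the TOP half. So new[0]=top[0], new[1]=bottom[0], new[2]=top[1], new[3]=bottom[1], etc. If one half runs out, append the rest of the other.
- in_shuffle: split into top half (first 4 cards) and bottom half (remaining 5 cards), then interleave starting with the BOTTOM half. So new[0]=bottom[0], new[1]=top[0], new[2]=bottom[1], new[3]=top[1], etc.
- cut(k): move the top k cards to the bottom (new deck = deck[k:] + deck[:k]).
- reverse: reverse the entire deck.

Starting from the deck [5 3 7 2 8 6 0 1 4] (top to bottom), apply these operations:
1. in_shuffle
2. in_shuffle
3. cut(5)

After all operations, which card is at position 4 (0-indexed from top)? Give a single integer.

Answer: 0

Derivation:
After op 1 (in_shuffle): [8 5 6 3 0 7 1 2 4]
After op 2 (in_shuffle): [0 8 7 5 1 6 2 3 4]
After op 3 (cut(5)): [6 2 3 4 0 8 7 5 1]
Position 4: card 0.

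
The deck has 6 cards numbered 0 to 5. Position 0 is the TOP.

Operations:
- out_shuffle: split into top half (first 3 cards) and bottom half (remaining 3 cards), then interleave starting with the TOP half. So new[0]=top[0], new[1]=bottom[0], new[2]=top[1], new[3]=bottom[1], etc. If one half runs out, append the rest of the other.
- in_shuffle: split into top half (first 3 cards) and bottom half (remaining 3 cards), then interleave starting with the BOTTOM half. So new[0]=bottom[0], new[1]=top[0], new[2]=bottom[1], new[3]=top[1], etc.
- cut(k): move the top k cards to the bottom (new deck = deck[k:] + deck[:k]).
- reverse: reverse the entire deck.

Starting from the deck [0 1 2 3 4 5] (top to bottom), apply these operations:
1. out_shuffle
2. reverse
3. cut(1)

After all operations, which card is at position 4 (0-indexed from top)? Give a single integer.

Answer: 0

Derivation:
After op 1 (out_shuffle): [0 3 1 4 2 5]
After op 2 (reverse): [5 2 4 1 3 0]
After op 3 (cut(1)): [2 4 1 3 0 5]
Position 4: card 0.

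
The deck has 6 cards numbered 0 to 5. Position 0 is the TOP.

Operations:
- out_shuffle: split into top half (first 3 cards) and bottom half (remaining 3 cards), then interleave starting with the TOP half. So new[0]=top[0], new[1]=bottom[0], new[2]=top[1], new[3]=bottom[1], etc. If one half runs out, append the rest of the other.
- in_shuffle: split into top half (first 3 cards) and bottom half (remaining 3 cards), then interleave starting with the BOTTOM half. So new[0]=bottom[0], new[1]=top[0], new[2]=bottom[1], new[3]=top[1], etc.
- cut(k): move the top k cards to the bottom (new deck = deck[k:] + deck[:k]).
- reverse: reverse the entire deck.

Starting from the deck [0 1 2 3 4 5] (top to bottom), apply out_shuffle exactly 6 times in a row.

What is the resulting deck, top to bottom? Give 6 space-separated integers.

Answer: 0 4 3 2 1 5

Derivation:
After op 1 (out_shuffle): [0 3 1 4 2 5]
After op 2 (out_shuffle): [0 4 3 2 1 5]
After op 3 (out_shuffle): [0 2 4 1 3 5]
After op 4 (out_shuffle): [0 1 2 3 4 5]
After op 5 (out_shuffle): [0 3 1 4 2 5]
After op 6 (out_shuffle): [0 4 3 2 1 5]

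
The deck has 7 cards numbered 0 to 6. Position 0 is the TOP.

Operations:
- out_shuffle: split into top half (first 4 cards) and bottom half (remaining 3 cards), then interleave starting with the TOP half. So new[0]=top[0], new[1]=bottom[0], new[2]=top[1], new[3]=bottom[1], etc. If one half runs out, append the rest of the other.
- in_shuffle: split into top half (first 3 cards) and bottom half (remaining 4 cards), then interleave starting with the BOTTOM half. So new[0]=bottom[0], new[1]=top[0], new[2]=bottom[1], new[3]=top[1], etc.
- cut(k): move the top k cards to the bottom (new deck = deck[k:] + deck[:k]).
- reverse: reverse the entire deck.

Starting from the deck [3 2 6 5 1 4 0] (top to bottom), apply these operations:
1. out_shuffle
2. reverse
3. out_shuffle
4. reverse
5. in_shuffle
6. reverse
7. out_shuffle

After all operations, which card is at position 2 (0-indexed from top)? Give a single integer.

After op 1 (out_shuffle): [3 1 2 4 6 0 5]
After op 2 (reverse): [5 0 6 4 2 1 3]
After op 3 (out_shuffle): [5 2 0 1 6 3 4]
After op 4 (reverse): [4 3 6 1 0 2 5]
After op 5 (in_shuffle): [1 4 0 3 2 6 5]
After op 6 (reverse): [5 6 2 3 0 4 1]
After op 7 (out_shuffle): [5 0 6 4 2 1 3]
Position 2: card 6.

Answer: 6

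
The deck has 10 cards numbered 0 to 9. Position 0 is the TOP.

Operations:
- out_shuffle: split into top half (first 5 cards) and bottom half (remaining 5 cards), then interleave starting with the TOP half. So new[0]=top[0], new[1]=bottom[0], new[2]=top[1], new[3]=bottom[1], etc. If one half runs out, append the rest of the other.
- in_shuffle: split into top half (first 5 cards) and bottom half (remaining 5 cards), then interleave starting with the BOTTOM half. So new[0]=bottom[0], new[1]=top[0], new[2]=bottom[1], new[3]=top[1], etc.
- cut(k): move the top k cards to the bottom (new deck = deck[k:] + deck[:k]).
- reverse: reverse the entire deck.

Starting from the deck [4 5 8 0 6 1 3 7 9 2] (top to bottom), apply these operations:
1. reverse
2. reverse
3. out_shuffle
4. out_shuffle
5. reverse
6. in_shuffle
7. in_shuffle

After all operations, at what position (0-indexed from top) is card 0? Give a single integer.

After op 1 (reverse): [2 9 7 3 1 6 0 8 5 4]
After op 2 (reverse): [4 5 8 0 6 1 3 7 9 2]
After op 3 (out_shuffle): [4 1 5 3 8 7 0 9 6 2]
After op 4 (out_shuffle): [4 7 1 0 5 9 3 6 8 2]
After op 5 (reverse): [2 8 6 3 9 5 0 1 7 4]
After op 6 (in_shuffle): [5 2 0 8 1 6 7 3 4 9]
After op 7 (in_shuffle): [6 5 7 2 3 0 4 8 9 1]
Card 0 is at position 5.

Answer: 5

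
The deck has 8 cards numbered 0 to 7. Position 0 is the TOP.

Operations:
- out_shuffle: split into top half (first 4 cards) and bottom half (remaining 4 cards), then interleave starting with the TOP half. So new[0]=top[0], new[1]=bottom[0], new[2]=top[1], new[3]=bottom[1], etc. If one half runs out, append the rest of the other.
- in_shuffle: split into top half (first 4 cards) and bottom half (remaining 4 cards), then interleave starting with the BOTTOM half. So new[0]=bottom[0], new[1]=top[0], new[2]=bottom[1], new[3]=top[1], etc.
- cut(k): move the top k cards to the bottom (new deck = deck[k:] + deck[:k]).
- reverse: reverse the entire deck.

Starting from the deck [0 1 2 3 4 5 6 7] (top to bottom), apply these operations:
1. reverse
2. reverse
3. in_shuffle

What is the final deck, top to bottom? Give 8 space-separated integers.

After op 1 (reverse): [7 6 5 4 3 2 1 0]
After op 2 (reverse): [0 1 2 3 4 5 6 7]
After op 3 (in_shuffle): [4 0 5 1 6 2 7 3]

Answer: 4 0 5 1 6 2 7 3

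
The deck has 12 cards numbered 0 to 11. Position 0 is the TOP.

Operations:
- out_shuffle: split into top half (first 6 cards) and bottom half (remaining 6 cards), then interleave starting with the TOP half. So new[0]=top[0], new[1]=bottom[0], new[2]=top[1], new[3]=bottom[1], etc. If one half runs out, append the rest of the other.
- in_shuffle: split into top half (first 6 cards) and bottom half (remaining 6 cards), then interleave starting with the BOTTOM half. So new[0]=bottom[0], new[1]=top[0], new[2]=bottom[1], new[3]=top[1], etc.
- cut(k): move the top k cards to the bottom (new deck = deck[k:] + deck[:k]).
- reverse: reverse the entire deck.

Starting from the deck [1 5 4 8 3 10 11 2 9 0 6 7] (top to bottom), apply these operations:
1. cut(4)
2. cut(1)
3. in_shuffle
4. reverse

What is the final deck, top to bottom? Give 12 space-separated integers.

After op 1 (cut(4)): [3 10 11 2 9 0 6 7 1 5 4 8]
After op 2 (cut(1)): [10 11 2 9 0 6 7 1 5 4 8 3]
After op 3 (in_shuffle): [7 10 1 11 5 2 4 9 8 0 3 6]
After op 4 (reverse): [6 3 0 8 9 4 2 5 11 1 10 7]

Answer: 6 3 0 8 9 4 2 5 11 1 10 7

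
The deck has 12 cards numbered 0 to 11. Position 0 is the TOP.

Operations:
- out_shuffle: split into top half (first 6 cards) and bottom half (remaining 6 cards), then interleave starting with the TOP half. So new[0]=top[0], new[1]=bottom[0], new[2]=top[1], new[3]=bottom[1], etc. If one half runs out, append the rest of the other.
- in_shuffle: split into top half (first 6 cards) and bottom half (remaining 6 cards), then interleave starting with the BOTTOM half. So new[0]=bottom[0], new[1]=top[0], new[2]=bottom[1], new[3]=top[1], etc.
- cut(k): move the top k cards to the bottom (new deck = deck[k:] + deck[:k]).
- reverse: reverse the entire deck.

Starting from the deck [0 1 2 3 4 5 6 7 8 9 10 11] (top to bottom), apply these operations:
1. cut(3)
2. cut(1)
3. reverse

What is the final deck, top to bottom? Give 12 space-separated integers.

After op 1 (cut(3)): [3 4 5 6 7 8 9 10 11 0 1 2]
After op 2 (cut(1)): [4 5 6 7 8 9 10 11 0 1 2 3]
After op 3 (reverse): [3 2 1 0 11 10 9 8 7 6 5 4]

Answer: 3 2 1 0 11 10 9 8 7 6 5 4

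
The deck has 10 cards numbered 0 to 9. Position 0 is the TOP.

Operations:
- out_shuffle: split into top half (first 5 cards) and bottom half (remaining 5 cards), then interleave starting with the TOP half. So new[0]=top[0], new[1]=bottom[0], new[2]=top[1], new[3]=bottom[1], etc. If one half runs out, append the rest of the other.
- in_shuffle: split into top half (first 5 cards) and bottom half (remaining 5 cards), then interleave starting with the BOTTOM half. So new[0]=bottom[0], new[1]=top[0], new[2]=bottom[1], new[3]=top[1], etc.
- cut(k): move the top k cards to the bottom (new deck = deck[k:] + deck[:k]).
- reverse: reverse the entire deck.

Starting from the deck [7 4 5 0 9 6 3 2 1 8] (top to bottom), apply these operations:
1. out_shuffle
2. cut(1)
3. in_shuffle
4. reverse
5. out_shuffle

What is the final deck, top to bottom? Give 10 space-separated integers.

After op 1 (out_shuffle): [7 6 4 3 5 2 0 1 9 8]
After op 2 (cut(1)): [6 4 3 5 2 0 1 9 8 7]
After op 3 (in_shuffle): [0 6 1 4 9 3 8 5 7 2]
After op 4 (reverse): [2 7 5 8 3 9 4 1 6 0]
After op 5 (out_shuffle): [2 9 7 4 5 1 8 6 3 0]

Answer: 2 9 7 4 5 1 8 6 3 0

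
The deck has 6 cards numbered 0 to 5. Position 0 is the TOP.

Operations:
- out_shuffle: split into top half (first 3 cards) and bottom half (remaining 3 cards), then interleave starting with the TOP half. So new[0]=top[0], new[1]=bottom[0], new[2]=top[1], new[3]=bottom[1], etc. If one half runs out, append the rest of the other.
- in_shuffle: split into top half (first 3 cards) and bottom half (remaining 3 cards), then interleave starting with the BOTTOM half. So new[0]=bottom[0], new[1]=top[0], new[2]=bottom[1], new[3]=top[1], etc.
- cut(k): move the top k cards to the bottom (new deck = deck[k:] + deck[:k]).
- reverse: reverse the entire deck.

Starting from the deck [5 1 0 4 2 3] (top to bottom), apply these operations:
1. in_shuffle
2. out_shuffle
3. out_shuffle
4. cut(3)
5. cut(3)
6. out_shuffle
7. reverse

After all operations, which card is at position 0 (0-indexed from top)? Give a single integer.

After op 1 (in_shuffle): [4 5 2 1 3 0]
After op 2 (out_shuffle): [4 1 5 3 2 0]
After op 3 (out_shuffle): [4 3 1 2 5 0]
After op 4 (cut(3)): [2 5 0 4 3 1]
After op 5 (cut(3)): [4 3 1 2 5 0]
After op 6 (out_shuffle): [4 2 3 5 1 0]
After op 7 (reverse): [0 1 5 3 2 4]
Position 0: card 0.

Answer: 0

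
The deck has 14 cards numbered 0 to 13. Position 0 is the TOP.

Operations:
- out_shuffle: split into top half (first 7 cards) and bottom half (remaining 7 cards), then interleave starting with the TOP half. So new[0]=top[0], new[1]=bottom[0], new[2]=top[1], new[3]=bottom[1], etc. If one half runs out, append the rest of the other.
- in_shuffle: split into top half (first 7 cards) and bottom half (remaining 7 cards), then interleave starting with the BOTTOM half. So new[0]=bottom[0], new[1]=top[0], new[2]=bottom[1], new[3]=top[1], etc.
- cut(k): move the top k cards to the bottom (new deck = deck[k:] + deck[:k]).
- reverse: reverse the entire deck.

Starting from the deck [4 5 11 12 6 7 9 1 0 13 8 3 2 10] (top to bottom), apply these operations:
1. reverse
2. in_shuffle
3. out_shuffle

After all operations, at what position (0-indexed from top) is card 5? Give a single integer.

After op 1 (reverse): [10 2 3 8 13 0 1 9 7 6 12 11 5 4]
After op 2 (in_shuffle): [9 10 7 2 6 3 12 8 11 13 5 0 4 1]
After op 3 (out_shuffle): [9 8 10 11 7 13 2 5 6 0 3 4 12 1]
Card 5 is at position 7.

Answer: 7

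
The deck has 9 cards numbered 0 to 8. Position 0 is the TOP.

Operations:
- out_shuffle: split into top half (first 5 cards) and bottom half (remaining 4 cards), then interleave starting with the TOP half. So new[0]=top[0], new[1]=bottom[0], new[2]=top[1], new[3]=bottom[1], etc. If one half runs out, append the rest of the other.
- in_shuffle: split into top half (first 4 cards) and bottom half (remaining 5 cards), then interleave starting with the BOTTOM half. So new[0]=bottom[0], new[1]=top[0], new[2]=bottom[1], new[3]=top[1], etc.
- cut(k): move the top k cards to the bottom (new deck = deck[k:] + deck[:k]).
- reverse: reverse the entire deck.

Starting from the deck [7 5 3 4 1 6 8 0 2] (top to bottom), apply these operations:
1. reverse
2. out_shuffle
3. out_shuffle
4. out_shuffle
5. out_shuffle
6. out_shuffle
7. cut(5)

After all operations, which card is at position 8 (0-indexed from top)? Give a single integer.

Answer: 7

Derivation:
After op 1 (reverse): [2 0 8 6 1 4 3 5 7]
After op 2 (out_shuffle): [2 4 0 3 8 5 6 7 1]
After op 3 (out_shuffle): [2 5 4 6 0 7 3 1 8]
After op 4 (out_shuffle): [2 7 5 3 4 1 6 8 0]
After op 5 (out_shuffle): [2 1 7 6 5 8 3 0 4]
After op 6 (out_shuffle): [2 8 1 3 7 0 6 4 5]
After op 7 (cut(5)): [0 6 4 5 2 8 1 3 7]
Position 8: card 7.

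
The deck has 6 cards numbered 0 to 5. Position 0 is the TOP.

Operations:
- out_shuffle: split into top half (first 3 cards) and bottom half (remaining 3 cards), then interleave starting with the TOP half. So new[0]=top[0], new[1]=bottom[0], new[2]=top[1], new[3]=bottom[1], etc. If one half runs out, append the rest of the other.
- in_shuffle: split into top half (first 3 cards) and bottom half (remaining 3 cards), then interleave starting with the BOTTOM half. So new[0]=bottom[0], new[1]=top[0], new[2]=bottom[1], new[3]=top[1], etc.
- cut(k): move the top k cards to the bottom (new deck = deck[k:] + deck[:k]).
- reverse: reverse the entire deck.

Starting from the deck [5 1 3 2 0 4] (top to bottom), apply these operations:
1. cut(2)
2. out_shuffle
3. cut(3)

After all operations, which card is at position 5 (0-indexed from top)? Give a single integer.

Answer: 2

Derivation:
After op 1 (cut(2)): [3 2 0 4 5 1]
After op 2 (out_shuffle): [3 4 2 5 0 1]
After op 3 (cut(3)): [5 0 1 3 4 2]
Position 5: card 2.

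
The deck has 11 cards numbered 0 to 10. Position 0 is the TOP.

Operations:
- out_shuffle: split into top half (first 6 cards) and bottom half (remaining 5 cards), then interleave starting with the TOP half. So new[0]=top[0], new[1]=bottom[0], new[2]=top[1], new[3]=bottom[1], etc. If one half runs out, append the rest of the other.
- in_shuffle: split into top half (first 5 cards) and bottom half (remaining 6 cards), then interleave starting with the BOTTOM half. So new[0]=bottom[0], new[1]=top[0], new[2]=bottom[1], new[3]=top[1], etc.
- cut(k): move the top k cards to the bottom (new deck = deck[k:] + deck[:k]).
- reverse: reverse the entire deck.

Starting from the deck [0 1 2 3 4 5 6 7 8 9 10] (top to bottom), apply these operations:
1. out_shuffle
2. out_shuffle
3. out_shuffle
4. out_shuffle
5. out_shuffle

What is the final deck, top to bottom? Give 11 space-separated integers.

Answer: 0 10 9 8 7 6 5 4 3 2 1

Derivation:
After op 1 (out_shuffle): [0 6 1 7 2 8 3 9 4 10 5]
After op 2 (out_shuffle): [0 3 6 9 1 4 7 10 2 5 8]
After op 3 (out_shuffle): [0 7 3 10 6 2 9 5 1 8 4]
After op 4 (out_shuffle): [0 9 7 5 3 1 10 8 6 4 2]
After op 5 (out_shuffle): [0 10 9 8 7 6 5 4 3 2 1]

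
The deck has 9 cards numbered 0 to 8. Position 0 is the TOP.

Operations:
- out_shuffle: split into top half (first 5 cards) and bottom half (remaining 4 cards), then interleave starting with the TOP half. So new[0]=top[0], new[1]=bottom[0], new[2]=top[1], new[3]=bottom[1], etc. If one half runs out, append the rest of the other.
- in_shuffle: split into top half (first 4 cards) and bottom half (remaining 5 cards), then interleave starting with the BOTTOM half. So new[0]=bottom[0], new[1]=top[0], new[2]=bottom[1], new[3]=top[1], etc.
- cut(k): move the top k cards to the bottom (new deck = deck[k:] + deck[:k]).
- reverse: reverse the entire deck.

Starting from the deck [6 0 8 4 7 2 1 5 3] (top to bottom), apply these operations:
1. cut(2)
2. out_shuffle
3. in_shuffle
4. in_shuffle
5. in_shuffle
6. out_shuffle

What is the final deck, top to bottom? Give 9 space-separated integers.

Answer: 0 4 2 5 6 8 7 1 3

Derivation:
After op 1 (cut(2)): [8 4 7 2 1 5 3 6 0]
After op 2 (out_shuffle): [8 5 4 3 7 6 2 0 1]
After op 3 (in_shuffle): [7 8 6 5 2 4 0 3 1]
After op 4 (in_shuffle): [2 7 4 8 0 6 3 5 1]
After op 5 (in_shuffle): [0 2 6 7 3 4 5 8 1]
After op 6 (out_shuffle): [0 4 2 5 6 8 7 1 3]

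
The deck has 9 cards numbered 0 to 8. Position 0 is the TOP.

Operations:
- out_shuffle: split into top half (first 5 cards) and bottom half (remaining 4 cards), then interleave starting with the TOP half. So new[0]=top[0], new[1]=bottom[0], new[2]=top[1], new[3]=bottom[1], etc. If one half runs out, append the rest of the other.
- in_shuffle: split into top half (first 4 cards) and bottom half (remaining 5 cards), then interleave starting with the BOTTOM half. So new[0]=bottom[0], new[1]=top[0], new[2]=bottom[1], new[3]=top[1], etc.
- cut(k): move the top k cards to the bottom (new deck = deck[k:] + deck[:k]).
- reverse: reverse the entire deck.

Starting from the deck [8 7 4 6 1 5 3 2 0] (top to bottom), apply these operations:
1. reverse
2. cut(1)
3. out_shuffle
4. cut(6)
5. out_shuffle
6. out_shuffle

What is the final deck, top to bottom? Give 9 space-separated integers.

Answer: 1 5 3 2 0 8 7 4 6

Derivation:
After op 1 (reverse): [0 2 3 5 1 6 4 7 8]
After op 2 (cut(1)): [2 3 5 1 6 4 7 8 0]
After op 3 (out_shuffle): [2 4 3 7 5 8 1 0 6]
After op 4 (cut(6)): [1 0 6 2 4 3 7 5 8]
After op 5 (out_shuffle): [1 3 0 7 6 5 2 8 4]
After op 6 (out_shuffle): [1 5 3 2 0 8 7 4 6]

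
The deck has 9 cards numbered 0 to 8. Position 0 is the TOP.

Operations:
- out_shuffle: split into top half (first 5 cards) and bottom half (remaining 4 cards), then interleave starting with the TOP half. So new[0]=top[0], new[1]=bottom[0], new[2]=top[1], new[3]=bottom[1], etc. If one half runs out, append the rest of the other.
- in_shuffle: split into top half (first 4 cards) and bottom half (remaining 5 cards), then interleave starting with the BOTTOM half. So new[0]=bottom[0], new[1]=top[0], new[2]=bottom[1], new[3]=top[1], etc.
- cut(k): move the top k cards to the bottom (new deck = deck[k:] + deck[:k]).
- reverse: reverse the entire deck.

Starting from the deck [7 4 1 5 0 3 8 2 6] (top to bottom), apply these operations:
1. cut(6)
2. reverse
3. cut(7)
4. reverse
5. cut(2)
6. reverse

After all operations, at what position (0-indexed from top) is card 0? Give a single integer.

Answer: 5

Derivation:
After op 1 (cut(6)): [8 2 6 7 4 1 5 0 3]
After op 2 (reverse): [3 0 5 1 4 7 6 2 8]
After op 3 (cut(7)): [2 8 3 0 5 1 4 7 6]
After op 4 (reverse): [6 7 4 1 5 0 3 8 2]
After op 5 (cut(2)): [4 1 5 0 3 8 2 6 7]
After op 6 (reverse): [7 6 2 8 3 0 5 1 4]
Card 0 is at position 5.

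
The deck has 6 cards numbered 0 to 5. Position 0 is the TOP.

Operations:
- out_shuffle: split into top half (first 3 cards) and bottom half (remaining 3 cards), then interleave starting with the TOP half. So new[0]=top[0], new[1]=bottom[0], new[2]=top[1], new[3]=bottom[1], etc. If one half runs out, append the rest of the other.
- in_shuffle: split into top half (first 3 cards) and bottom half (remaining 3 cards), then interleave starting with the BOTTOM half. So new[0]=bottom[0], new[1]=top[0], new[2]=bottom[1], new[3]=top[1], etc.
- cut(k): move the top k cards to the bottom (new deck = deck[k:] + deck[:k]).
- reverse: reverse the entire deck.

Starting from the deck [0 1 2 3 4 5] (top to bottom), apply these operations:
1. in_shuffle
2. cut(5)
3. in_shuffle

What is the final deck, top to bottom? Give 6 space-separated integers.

Answer: 4 2 1 3 5 0

Derivation:
After op 1 (in_shuffle): [3 0 4 1 5 2]
After op 2 (cut(5)): [2 3 0 4 1 5]
After op 3 (in_shuffle): [4 2 1 3 5 0]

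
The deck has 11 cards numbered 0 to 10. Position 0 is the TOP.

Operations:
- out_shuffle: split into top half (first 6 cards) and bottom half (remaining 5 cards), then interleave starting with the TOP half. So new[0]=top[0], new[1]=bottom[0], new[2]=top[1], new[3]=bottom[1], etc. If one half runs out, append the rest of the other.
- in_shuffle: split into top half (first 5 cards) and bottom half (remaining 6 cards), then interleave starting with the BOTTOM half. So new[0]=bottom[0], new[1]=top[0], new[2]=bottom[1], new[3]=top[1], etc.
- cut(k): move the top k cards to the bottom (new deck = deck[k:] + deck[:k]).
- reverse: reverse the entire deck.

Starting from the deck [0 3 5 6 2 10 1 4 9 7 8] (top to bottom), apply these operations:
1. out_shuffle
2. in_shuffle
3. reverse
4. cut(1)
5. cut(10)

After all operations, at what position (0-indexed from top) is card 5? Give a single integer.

Answer: 1

Derivation:
After op 1 (out_shuffle): [0 1 3 4 5 9 6 7 2 8 10]
After op 2 (in_shuffle): [9 0 6 1 7 3 2 4 8 5 10]
After op 3 (reverse): [10 5 8 4 2 3 7 1 6 0 9]
After op 4 (cut(1)): [5 8 4 2 3 7 1 6 0 9 10]
After op 5 (cut(10)): [10 5 8 4 2 3 7 1 6 0 9]
Card 5 is at position 1.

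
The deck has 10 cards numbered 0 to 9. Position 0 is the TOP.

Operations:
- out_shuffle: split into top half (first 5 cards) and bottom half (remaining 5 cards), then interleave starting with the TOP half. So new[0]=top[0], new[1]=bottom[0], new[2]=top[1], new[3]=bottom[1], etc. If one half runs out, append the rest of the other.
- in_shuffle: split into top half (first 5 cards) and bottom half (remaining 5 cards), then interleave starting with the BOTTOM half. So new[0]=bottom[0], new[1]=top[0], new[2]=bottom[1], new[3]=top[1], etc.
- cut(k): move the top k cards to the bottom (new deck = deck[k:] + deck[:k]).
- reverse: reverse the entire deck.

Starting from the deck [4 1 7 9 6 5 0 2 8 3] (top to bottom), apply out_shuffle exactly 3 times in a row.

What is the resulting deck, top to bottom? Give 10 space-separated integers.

Answer: 4 8 2 0 5 6 9 7 1 3

Derivation:
After op 1 (out_shuffle): [4 5 1 0 7 2 9 8 6 3]
After op 2 (out_shuffle): [4 2 5 9 1 8 0 6 7 3]
After op 3 (out_shuffle): [4 8 2 0 5 6 9 7 1 3]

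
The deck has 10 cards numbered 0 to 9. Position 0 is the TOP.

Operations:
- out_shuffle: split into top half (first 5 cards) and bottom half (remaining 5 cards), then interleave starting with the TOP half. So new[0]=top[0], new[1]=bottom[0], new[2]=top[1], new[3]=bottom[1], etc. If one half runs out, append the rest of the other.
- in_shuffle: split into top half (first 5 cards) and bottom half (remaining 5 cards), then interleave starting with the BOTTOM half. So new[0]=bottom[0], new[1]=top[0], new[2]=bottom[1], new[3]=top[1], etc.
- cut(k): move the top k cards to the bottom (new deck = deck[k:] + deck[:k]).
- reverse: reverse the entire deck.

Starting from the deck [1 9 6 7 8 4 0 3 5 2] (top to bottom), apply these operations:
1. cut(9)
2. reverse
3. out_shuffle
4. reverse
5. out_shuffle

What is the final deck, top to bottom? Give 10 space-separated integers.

After op 1 (cut(9)): [2 1 9 6 7 8 4 0 3 5]
After op 2 (reverse): [5 3 0 4 8 7 6 9 1 2]
After op 3 (out_shuffle): [5 7 3 6 0 9 4 1 8 2]
After op 4 (reverse): [2 8 1 4 9 0 6 3 7 5]
After op 5 (out_shuffle): [2 0 8 6 1 3 4 7 9 5]

Answer: 2 0 8 6 1 3 4 7 9 5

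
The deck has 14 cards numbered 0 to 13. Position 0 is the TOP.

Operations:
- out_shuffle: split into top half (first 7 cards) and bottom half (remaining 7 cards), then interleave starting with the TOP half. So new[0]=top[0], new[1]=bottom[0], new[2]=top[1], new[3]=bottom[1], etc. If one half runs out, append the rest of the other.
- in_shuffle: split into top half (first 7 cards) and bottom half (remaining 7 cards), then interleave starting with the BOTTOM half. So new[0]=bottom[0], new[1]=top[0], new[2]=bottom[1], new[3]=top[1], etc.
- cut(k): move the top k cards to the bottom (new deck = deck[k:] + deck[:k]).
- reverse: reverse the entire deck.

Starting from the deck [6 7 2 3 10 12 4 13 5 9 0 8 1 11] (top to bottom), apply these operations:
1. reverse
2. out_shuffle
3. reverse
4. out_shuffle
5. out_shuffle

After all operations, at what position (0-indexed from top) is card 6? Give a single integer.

After op 1 (reverse): [11 1 8 0 9 5 13 4 12 10 3 2 7 6]
After op 2 (out_shuffle): [11 4 1 12 8 10 0 3 9 2 5 7 13 6]
After op 3 (reverse): [6 13 7 5 2 9 3 0 10 8 12 1 4 11]
After op 4 (out_shuffle): [6 0 13 10 7 8 5 12 2 1 9 4 3 11]
After op 5 (out_shuffle): [6 12 0 2 13 1 10 9 7 4 8 3 5 11]
Card 6 is at position 0.

Answer: 0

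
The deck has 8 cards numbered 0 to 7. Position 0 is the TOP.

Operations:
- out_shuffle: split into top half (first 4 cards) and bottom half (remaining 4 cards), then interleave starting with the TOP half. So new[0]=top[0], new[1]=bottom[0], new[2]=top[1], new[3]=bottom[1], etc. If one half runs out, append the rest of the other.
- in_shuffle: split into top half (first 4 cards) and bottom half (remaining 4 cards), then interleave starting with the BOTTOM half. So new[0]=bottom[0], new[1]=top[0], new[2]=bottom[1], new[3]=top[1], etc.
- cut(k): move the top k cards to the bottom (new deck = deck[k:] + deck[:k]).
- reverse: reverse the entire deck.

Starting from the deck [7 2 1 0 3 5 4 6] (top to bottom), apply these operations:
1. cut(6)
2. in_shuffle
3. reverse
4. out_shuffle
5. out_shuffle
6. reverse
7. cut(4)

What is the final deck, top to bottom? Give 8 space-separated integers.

Answer: 4 6 7 2 1 0 3 5

Derivation:
After op 1 (cut(6)): [4 6 7 2 1 0 3 5]
After op 2 (in_shuffle): [1 4 0 6 3 7 5 2]
After op 3 (reverse): [2 5 7 3 6 0 4 1]
After op 4 (out_shuffle): [2 6 5 0 7 4 3 1]
After op 5 (out_shuffle): [2 7 6 4 5 3 0 1]
After op 6 (reverse): [1 0 3 5 4 6 7 2]
After op 7 (cut(4)): [4 6 7 2 1 0 3 5]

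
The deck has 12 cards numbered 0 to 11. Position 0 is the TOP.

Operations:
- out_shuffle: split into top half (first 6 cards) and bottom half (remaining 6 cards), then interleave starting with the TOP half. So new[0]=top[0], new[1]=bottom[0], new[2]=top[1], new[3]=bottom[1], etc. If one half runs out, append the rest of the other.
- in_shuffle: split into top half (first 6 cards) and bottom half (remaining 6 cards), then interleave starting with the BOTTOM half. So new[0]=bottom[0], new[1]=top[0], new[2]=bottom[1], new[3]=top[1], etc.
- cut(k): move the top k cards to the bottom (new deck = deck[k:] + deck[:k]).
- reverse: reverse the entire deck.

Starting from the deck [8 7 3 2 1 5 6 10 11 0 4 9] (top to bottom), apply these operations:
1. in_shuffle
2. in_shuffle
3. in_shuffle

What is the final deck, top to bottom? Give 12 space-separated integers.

Answer: 1 0 7 6 9 2 11 8 5 4 3 10

Derivation:
After op 1 (in_shuffle): [6 8 10 7 11 3 0 2 4 1 9 5]
After op 2 (in_shuffle): [0 6 2 8 4 10 1 7 9 11 5 3]
After op 3 (in_shuffle): [1 0 7 6 9 2 11 8 5 4 3 10]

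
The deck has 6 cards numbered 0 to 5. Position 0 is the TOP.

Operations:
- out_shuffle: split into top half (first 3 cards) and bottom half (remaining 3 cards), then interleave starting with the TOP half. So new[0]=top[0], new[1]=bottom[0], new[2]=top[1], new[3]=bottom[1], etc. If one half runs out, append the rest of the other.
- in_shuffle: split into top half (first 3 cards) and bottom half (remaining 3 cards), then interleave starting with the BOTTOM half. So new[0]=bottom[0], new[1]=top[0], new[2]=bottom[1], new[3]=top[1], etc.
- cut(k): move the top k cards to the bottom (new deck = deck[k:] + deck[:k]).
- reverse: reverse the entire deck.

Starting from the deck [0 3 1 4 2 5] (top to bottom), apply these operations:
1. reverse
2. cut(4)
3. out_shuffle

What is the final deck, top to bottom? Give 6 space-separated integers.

Answer: 3 2 0 4 5 1

Derivation:
After op 1 (reverse): [5 2 4 1 3 0]
After op 2 (cut(4)): [3 0 5 2 4 1]
After op 3 (out_shuffle): [3 2 0 4 5 1]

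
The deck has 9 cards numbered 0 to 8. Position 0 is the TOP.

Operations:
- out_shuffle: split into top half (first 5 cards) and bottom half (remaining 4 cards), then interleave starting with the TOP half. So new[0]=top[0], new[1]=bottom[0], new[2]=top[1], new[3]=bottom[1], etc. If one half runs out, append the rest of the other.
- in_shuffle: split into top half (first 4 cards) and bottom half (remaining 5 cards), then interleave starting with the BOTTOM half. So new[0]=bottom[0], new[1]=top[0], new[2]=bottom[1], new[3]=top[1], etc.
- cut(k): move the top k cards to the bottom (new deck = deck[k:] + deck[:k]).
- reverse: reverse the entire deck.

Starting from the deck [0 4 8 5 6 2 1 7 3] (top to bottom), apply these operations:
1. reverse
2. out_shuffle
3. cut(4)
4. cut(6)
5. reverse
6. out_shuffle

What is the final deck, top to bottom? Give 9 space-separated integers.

After op 1 (reverse): [3 7 1 2 6 5 8 4 0]
After op 2 (out_shuffle): [3 5 7 8 1 4 2 0 6]
After op 3 (cut(4)): [1 4 2 0 6 3 5 7 8]
After op 4 (cut(6)): [5 7 8 1 4 2 0 6 3]
After op 5 (reverse): [3 6 0 2 4 1 8 7 5]
After op 6 (out_shuffle): [3 1 6 8 0 7 2 5 4]

Answer: 3 1 6 8 0 7 2 5 4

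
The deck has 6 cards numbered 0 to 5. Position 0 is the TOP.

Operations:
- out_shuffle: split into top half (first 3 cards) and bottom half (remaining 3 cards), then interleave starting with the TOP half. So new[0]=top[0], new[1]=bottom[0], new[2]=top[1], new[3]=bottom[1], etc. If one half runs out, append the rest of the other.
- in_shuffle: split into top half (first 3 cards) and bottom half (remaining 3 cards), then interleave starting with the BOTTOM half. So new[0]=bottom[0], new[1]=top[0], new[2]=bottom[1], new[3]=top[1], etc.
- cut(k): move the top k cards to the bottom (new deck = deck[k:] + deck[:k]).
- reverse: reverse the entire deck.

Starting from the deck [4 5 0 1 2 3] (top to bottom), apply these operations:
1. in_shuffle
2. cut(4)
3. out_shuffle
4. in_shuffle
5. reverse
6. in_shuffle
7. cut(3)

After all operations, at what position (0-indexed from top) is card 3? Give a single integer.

Answer: 5

Derivation:
After op 1 (in_shuffle): [1 4 2 5 3 0]
After op 2 (cut(4)): [3 0 1 4 2 5]
After op 3 (out_shuffle): [3 4 0 2 1 5]
After op 4 (in_shuffle): [2 3 1 4 5 0]
After op 5 (reverse): [0 5 4 1 3 2]
After op 6 (in_shuffle): [1 0 3 5 2 4]
After op 7 (cut(3)): [5 2 4 1 0 3]
Card 3 is at position 5.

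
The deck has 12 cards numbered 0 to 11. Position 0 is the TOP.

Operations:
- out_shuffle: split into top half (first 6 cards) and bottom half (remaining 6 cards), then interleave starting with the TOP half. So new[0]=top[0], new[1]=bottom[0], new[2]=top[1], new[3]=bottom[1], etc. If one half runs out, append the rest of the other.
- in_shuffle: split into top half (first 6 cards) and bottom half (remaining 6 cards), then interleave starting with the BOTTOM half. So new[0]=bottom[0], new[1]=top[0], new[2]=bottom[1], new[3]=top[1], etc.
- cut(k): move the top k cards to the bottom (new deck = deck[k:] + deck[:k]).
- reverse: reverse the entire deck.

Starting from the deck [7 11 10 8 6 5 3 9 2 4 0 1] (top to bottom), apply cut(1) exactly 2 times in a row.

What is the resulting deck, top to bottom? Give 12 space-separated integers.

Answer: 10 8 6 5 3 9 2 4 0 1 7 11

Derivation:
After op 1 (cut(1)): [11 10 8 6 5 3 9 2 4 0 1 7]
After op 2 (cut(1)): [10 8 6 5 3 9 2 4 0 1 7 11]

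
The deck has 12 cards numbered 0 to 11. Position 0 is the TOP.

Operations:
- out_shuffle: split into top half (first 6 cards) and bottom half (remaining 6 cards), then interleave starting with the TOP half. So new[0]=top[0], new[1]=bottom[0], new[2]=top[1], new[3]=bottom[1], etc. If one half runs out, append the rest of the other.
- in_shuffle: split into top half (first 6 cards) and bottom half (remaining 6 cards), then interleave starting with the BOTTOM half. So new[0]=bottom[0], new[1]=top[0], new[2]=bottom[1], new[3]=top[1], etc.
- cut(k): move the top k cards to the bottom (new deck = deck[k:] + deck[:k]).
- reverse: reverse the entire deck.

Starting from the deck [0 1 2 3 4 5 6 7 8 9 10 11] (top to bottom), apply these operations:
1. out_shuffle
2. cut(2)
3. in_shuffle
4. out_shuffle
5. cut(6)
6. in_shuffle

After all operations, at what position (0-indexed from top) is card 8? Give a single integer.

After op 1 (out_shuffle): [0 6 1 7 2 8 3 9 4 10 5 11]
After op 2 (cut(2)): [1 7 2 8 3 9 4 10 5 11 0 6]
After op 3 (in_shuffle): [4 1 10 7 5 2 11 8 0 3 6 9]
After op 4 (out_shuffle): [4 11 1 8 10 0 7 3 5 6 2 9]
After op 5 (cut(6)): [7 3 5 6 2 9 4 11 1 8 10 0]
After op 6 (in_shuffle): [4 7 11 3 1 5 8 6 10 2 0 9]
Card 8 is at position 6.

Answer: 6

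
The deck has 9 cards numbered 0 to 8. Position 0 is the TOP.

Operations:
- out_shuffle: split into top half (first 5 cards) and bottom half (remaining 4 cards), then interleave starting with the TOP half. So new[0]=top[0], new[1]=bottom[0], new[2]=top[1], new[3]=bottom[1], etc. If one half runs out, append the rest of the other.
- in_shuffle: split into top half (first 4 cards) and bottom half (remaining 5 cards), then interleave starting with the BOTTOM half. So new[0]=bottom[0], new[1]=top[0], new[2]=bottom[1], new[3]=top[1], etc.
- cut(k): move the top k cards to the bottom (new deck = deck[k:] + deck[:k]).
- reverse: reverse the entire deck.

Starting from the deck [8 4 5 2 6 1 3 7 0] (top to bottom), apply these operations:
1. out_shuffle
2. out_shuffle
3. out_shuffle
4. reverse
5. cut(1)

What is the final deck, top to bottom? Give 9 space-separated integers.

After op 1 (out_shuffle): [8 1 4 3 5 7 2 0 6]
After op 2 (out_shuffle): [8 7 1 2 4 0 3 6 5]
After op 3 (out_shuffle): [8 0 7 3 1 6 2 5 4]
After op 4 (reverse): [4 5 2 6 1 3 7 0 8]
After op 5 (cut(1)): [5 2 6 1 3 7 0 8 4]

Answer: 5 2 6 1 3 7 0 8 4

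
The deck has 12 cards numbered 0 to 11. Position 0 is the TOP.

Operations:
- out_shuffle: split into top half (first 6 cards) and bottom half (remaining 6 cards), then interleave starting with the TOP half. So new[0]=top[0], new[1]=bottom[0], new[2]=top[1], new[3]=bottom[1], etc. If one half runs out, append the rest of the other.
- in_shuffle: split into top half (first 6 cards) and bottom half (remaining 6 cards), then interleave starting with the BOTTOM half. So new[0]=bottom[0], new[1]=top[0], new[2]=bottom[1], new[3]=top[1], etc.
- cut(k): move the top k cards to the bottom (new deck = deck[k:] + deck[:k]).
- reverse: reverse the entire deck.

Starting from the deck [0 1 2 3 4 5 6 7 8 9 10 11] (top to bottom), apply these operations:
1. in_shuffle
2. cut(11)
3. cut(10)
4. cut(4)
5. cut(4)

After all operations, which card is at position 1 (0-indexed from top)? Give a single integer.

Answer: 9

Derivation:
After op 1 (in_shuffle): [6 0 7 1 8 2 9 3 10 4 11 5]
After op 2 (cut(11)): [5 6 0 7 1 8 2 9 3 10 4 11]
After op 3 (cut(10)): [4 11 5 6 0 7 1 8 2 9 3 10]
After op 4 (cut(4)): [0 7 1 8 2 9 3 10 4 11 5 6]
After op 5 (cut(4)): [2 9 3 10 4 11 5 6 0 7 1 8]
Position 1: card 9.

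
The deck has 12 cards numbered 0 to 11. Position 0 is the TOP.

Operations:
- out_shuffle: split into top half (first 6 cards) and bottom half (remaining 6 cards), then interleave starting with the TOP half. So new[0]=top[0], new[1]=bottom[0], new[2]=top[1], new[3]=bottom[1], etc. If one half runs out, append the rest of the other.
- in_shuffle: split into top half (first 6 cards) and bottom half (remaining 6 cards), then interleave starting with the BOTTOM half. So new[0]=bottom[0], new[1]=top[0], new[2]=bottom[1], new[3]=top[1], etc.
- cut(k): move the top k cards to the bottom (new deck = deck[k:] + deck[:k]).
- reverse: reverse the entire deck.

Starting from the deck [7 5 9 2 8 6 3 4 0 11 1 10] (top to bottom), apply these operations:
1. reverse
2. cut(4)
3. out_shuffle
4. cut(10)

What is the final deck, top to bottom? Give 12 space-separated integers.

Answer: 9 0 4 5 3 7 6 10 8 1 2 11

Derivation:
After op 1 (reverse): [10 1 11 0 4 3 6 8 2 9 5 7]
After op 2 (cut(4)): [4 3 6 8 2 9 5 7 10 1 11 0]
After op 3 (out_shuffle): [4 5 3 7 6 10 8 1 2 11 9 0]
After op 4 (cut(10)): [9 0 4 5 3 7 6 10 8 1 2 11]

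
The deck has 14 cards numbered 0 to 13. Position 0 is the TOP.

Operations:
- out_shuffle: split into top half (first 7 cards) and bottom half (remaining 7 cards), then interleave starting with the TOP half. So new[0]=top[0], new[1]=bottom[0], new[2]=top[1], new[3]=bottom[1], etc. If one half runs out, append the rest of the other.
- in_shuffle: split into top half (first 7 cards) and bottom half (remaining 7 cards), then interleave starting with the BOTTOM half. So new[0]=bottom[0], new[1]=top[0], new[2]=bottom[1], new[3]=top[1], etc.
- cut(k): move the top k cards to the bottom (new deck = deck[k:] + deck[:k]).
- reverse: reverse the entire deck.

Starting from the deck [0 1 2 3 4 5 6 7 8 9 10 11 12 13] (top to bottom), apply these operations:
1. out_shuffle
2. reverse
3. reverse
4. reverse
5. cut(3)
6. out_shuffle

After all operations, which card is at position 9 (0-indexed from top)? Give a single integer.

Answer: 13

Derivation:
After op 1 (out_shuffle): [0 7 1 8 2 9 3 10 4 11 5 12 6 13]
After op 2 (reverse): [13 6 12 5 11 4 10 3 9 2 8 1 7 0]
After op 3 (reverse): [0 7 1 8 2 9 3 10 4 11 5 12 6 13]
After op 4 (reverse): [13 6 12 5 11 4 10 3 9 2 8 1 7 0]
After op 5 (cut(3)): [5 11 4 10 3 9 2 8 1 7 0 13 6 12]
After op 6 (out_shuffle): [5 8 11 1 4 7 10 0 3 13 9 6 2 12]
Position 9: card 13.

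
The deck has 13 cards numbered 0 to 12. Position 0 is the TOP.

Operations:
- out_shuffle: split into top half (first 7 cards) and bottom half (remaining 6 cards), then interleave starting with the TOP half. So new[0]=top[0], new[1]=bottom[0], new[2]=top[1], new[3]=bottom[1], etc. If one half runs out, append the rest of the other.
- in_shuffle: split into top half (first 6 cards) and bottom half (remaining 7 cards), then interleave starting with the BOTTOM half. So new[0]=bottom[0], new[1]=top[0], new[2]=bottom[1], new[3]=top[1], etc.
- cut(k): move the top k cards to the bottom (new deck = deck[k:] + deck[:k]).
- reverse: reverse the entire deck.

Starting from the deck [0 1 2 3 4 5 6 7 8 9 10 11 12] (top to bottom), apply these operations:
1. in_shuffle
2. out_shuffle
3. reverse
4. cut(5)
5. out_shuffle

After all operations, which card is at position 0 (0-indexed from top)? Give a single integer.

Answer: 11

Derivation:
After op 1 (in_shuffle): [6 0 7 1 8 2 9 3 10 4 11 5 12]
After op 2 (out_shuffle): [6 3 0 10 7 4 1 11 8 5 2 12 9]
After op 3 (reverse): [9 12 2 5 8 11 1 4 7 10 0 3 6]
After op 4 (cut(5)): [11 1 4 7 10 0 3 6 9 12 2 5 8]
After op 5 (out_shuffle): [11 6 1 9 4 12 7 2 10 5 0 8 3]
Position 0: card 11.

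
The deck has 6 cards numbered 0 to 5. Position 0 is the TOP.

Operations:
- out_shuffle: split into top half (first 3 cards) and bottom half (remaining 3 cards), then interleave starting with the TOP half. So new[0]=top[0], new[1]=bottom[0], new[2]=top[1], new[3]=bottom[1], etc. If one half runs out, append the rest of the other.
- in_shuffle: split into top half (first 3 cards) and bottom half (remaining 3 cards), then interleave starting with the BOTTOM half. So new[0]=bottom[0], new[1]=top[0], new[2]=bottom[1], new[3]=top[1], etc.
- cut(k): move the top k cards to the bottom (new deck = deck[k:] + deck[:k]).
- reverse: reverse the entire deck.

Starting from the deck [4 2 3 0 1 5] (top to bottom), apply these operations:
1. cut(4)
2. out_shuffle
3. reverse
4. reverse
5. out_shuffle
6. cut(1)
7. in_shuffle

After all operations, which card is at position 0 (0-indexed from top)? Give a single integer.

After op 1 (cut(4)): [1 5 4 2 3 0]
After op 2 (out_shuffle): [1 2 5 3 4 0]
After op 3 (reverse): [0 4 3 5 2 1]
After op 4 (reverse): [1 2 5 3 4 0]
After op 5 (out_shuffle): [1 3 2 4 5 0]
After op 6 (cut(1)): [3 2 4 5 0 1]
After op 7 (in_shuffle): [5 3 0 2 1 4]
Position 0: card 5.

Answer: 5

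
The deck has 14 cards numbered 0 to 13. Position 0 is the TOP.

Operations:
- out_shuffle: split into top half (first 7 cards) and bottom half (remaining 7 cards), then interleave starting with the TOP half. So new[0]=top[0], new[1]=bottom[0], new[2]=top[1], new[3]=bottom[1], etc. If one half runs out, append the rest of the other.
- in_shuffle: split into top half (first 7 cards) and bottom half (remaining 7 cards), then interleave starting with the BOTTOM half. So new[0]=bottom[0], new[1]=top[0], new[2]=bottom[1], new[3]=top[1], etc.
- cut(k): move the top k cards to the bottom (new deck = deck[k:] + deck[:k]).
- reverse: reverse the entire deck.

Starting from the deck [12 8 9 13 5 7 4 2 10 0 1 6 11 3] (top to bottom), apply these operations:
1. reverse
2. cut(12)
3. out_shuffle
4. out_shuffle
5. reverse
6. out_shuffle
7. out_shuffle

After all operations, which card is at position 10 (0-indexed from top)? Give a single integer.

After op 1 (reverse): [3 11 6 1 0 10 2 4 7 5 13 9 8 12]
After op 2 (cut(12)): [8 12 3 11 6 1 0 10 2 4 7 5 13 9]
After op 3 (out_shuffle): [8 10 12 2 3 4 11 7 6 5 1 13 0 9]
After op 4 (out_shuffle): [8 7 10 6 12 5 2 1 3 13 4 0 11 9]
After op 5 (reverse): [9 11 0 4 13 3 1 2 5 12 6 10 7 8]
After op 6 (out_shuffle): [9 2 11 5 0 12 4 6 13 10 3 7 1 8]
After op 7 (out_shuffle): [9 6 2 13 11 10 5 3 0 7 12 1 4 8]
Position 10: card 12.

Answer: 12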